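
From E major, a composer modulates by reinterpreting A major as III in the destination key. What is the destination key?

The numeral III denotes a major triad on scale degree 3. With A on degree 3, the tonic of the new key is F#.
Degree 3 carries a major triad in natural-minor keys, so the destination is F# minor.
Check: the diatonic triads of F# minor (natural minor) are F#m (i), G#dim (ii°), A (III), Bm (iv), C#m (v), D (VI), E (VII) — A major is indeed III.

F# minor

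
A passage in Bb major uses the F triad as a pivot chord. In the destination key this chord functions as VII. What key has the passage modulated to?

The numeral VII denotes a major triad on scale degree 7. With F on degree 7, the tonic of the new key is G.
Degree 7 carries a major triad in natural-minor keys, so the destination is G minor.
Check: the diatonic triads of G minor (natural minor) are Gm (i), Adim (ii°), Bb (III), Cm (iv), Dm (v), Eb (VI), F (VII) — F is indeed VII.

G minor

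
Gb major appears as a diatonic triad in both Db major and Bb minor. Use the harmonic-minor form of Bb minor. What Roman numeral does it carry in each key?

The scale of Db major is Db Eb F Gb Ab Bb C; Gb is degree 4, and the triad built there (Gb-Bb-Db) is major, so it is IV.
The scale of Bb minor (harmonic minor) is Bb C Db Eb F Gb A; Gb is degree 6, and the triad built there (Gb-Bb-Db) is major, so it is VI.

IV in Db major; VI in Bb minor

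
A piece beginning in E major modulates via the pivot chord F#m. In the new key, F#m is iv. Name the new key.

C# minor

The numeral iv denotes a minor triad on scale degree 4. With F# on degree 4, the tonic of the new key is C#.
Degree 4 carries a minor triad in minor keys, so the destination is C# minor.
Check: the diatonic triads of C# minor (natural minor) are C#m (i), D#dim (ii°), E (III), F#m (iv), G#m (v), A (VI), B (VII) — F#m is indeed iv.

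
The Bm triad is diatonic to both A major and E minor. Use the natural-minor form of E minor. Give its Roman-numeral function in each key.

ii in A major; v in E minor

The scale of A major is A B C# D E F# G#; B is degree 2, and the triad built there (B-D-F#) is minor, so it is ii.
The scale of E minor (natural minor) is E F# G A B C D; B is degree 5, and the triad built there (B-D-F#) is minor, so it is v.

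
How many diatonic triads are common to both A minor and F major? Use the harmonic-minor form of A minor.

Diatonic triads of A minor (harmonic minor): A minor (i), B diminished (ii°), C augmented (III+), D minor (iv), E major (V), F major (VI), G# diminished (vii°).
Diatonic triads of F major: F major (I), G minor (ii), A minor (iii), Bb major (IV), C major (V), D minor (vi), E diminished (vii°).
Matching root and quality in both lists: A minor, D minor, F major.
That gives 3 common triads.

3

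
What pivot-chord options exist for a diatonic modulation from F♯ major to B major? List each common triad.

Triads in F♯ major: F♯ major (I), G♯ minor (ii), A♯ minor (iii), B major (IV), C♯ major (V), D♯ minor (vi), E♯ diminished (vii°).
Triads in B major: B major (I), C♯ minor (ii), D♯ minor (iii), E major (IV), F♯ major (V), G♯ minor (vi), A♯ diminished (vii°).
Shared triads with their functions: F♯ major (I in F♯ major, V in B major); G♯ minor (ii in F♯ major, vi in B major); B major (IV in F♯ major, I in B major); D♯ minor (vi in F♯ major, iii in B major).

F♯, G♯m, B, D♯m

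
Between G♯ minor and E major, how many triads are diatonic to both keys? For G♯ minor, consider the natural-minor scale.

Diatonic triads of G♯ minor (natural minor): G♯m (i), A♯dim (ii°), B (III), C♯m (iv), D♯m (v), E (VI), F♯ (VII).
Diatonic triads of E major: E (I), F♯m (ii), G♯m (iii), A (IV), B (V), C♯m (vi), D♯dim (vii°).
Matching root and quality in both lists: G♯m, B, C♯m, E.
That gives 4 common triads.

4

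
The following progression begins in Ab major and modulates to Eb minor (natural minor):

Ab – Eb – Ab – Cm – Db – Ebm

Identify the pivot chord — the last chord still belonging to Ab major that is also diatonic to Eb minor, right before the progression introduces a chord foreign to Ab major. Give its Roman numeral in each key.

Db — IV in Ab major, VII in Eb minor

Chords diatonic to Ab major: Ab, Bbm, Cm, Db, Eb, Fm, Gdim.
Reading the progression, the first chord not in that set is Ebm, so the modulation leaves Ab major there.
The chord immediately before Ebm is Db, which is diatonic to both keys: IV in Ab major and VII in Eb minor.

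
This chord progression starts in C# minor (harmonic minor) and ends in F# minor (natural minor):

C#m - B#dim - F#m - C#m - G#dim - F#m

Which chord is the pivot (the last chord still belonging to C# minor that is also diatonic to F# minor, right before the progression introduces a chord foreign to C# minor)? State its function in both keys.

C#m — i in C# minor, v in F# minor

Chords diatonic to C# minor: C#m, D#dim, Eaug, F#m, G#, A, B#dim.
Reading the progression, the first chord not in that set is G#dim, so the modulation leaves C# minor there.
The chord immediately before G#dim is C#m, which is diatonic to both keys: i in C# minor and v in F# minor.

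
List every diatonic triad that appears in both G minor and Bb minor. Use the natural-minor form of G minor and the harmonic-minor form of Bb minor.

Adim, F

Triads in G minor (natural minor): Gm (i), Adim (ii°), Bb (III), Cm (iv), Dm (v), Eb (VI), F (VII).
Triads in Bb minor (harmonic minor): Bbm (i), Cdim (ii°), Dbaug (III+), Ebm (iv), F (V), Gb (VI), Adim (vii°).
Shared triads with their functions: Adim (ii° in G minor, vii° in Bb minor); F (VII in G minor, V in Bb minor).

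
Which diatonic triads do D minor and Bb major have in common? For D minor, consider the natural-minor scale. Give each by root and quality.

Dm, F, Gm, Bb

Triads in D minor (natural minor): Dm (i), Edim (ii°), F (III), Gm (iv), Am (v), Bb (VI), C (VII).
Triads in Bb major: Bb (I), Cm (ii), Dm (iii), Eb (IV), F (V), Gm (vi), Adim (vii°).
Shared triads with their functions: Dm (i in D minor, iii in Bb major); F (III in D minor, V in Bb major); Gm (iv in D minor, vi in Bb major); Bb (VI in D minor, I in Bb major).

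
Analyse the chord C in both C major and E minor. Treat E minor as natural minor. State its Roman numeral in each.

I in C major; VI in E minor

The scale of C major is C D E F G A B; C is degree 1, and the triad built there (C-E-G) is major, so it is I.
The scale of E minor (natural minor) is E F# G A B C D; C is degree 6, and the triad built there (C-E-G) is major, so it is VI.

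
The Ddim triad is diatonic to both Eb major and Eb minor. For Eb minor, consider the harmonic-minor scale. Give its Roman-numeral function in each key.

vii° in Eb major; vii° in Eb minor

The scale of Eb major is Eb F G Ab Bb C D; D is degree 7, and the triad built there (D-F-Ab) is diminished, so it is vii°.
The scale of Eb minor (harmonic minor) is Eb F Gb Ab Bb Cb D; D is degree 7, and the triad built there (D-F-Ab) is diminished, so it is vii°.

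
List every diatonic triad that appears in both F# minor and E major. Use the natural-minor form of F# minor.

F#m, A, C#m, E

Triads in F# minor (natural minor): F# minor (i), G# diminished (ii°), A major (III), B minor (iv), C# minor (v), D major (VI), E major (VII).
Triads in E major: E major (I), F# minor (ii), G# minor (iii), A major (IV), B major (V), C# minor (vi), D# diminished (vii°).
Shared triads with their functions: F# minor (i in F# minor, ii in E major); A major (III in F# minor, IV in E major); C# minor (v in F# minor, vi in E major); E major (VII in F# minor, I in E major).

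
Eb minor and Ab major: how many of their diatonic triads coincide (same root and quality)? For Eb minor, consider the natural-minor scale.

Diatonic triads of Eb minor (natural minor): Eb minor (i), F diminished (ii°), Gb major (III), Ab minor (iv), Bb minor (v), Cb major (VI), Db major (VII).
Diatonic triads of Ab major: Ab major (I), Bb minor (ii), C minor (iii), Db major (IV), Eb major (V), F minor (vi), G diminished (vii°).
Matching root and quality in both lists: Bb minor, Db major.
That gives 2 common triads.

2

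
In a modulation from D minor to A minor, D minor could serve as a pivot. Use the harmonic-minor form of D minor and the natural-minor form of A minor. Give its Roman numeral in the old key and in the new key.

i in D minor; iv in A minor

The scale of D minor (harmonic minor) is D E F G A Bb C#; D is degree 1, and the triad built there (D-F-A) is minor, so it is i.
The scale of A minor (natural minor) is A B C D E F G; D is degree 4, and the triad built there (D-F-A) is minor, so it is iv.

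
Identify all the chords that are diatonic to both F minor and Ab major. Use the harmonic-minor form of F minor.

Fm, Gdim, Bbm, Db

Triads in F minor (harmonic minor): Fm (i), Gdim (ii°), Abaug (III+), Bbm (iv), C (V), Db (VI), Edim (vii°).
Triads in Ab major: Ab (I), Bbm (ii), Cm (iii), Db (IV), Eb (V), Fm (vi), Gdim (vii°).
Shared triads with their functions: Fm (i in F minor, vi in Ab major); Gdim (ii° in F minor, vii° in Ab major); Bbm (iv in F minor, ii in Ab major); Db (VI in F minor, IV in Ab major).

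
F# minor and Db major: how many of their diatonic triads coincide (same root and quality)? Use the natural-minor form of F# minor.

Diatonic triads of F# minor (natural minor): F#m (i), G#dim (ii°), A (III), Bm (iv), C#m (v), D (VI), E (VII).
Diatonic triads of Db major: Db (I), Ebm (ii), Fm (iii), Gb (IV), Ab (V), Bbm (vi), Cdim (vii°).
No triad has the same root and quality in both keys.

0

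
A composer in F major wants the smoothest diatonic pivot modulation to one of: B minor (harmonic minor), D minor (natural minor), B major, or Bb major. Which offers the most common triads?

Triads of F major: F major (I), G minor (ii), A minor (iii), Bb major (IV), C major (V), D minor (vi), E diminished (vii°).
B minor (harmonic minor) shares 0: none.
D minor (natural minor) shares 7: F, Gm, Am, Bb, C, Dm, Edim.
B major shares 0: none.
Bb major shares 4: F, Gm, Bb, Dm.
The most common triads (7) are shared with D minor.

D minor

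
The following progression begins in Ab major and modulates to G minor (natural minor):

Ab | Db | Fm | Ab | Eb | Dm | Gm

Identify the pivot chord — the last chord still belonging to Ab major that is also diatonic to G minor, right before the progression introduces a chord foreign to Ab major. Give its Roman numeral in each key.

Chords diatonic to Ab major: Ab, Bbm, Cm, Db, Eb, Fm, Gdim.
Reading the progression, the first chord not in that set is Dm, so the modulation leaves Ab major there.
The chord immediately before Dm is Eb, which is diatonic to both keys: V in Ab major and VI in G minor.

Eb — V in Ab major, VI in G minor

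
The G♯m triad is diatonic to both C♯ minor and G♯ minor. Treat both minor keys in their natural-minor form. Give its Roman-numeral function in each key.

The scale of C♯ minor (natural minor) is C♯ D♯ E F♯ G♯ A B; G♯ is degree 5, and the triad built there (G♯-B-D♯) is minor, so it is v.
The scale of G♯ minor (natural minor) is G♯ A♯ B C♯ D♯ E F♯; G♯ is degree 1, and the triad built there (G♯-B-D♯) is minor, so it is i.

v in C♯ minor; i in G♯ minor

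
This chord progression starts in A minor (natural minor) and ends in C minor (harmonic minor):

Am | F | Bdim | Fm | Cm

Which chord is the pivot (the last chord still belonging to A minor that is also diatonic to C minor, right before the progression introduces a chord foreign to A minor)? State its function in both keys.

Bdim — ii° in A minor, vii° in C minor

Chords diatonic to A minor: Am, Bdim, C, Dm, Em, F, G.
Reading the progression, the first chord not in that set is Fm, so the modulation leaves A minor there.
The chord immediately before Fm is Bdim, which is diatonic to both keys: ii° in A minor and vii° in C minor.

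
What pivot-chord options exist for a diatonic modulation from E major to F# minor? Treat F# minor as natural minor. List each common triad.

Triads in E major: E (I), F#m (ii), G#m (iii), A (IV), B (V), C#m (vi), D#dim (vii°).
Triads in F# minor (natural minor): F#m (i), G#dim (ii°), A (III), Bm (iv), C#m (v), D (VI), E (VII).
Shared triads with their functions: E (I in E major, VII in F# minor); F#m (ii in E major, i in F# minor); A (IV in E major, III in F# minor); C#m (vi in E major, v in F# minor).

E, F#m, A, C#m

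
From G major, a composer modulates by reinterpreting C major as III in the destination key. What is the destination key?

A minor

The numeral III denotes a major triad on scale degree 3. With C on degree 3, the tonic of the new key is A.
Degree 3 carries a major triad in natural-minor keys, so the destination is A minor.
Check: the diatonic triads of A minor (natural minor) are Am (i), Bdim (ii°), C (III), Dm (iv), Em (v), F (VI), G (VII) — C major is indeed III.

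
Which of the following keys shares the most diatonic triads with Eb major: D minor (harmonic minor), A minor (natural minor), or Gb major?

Triads of Eb major: Eb major (I), F minor (ii), G minor (iii), Ab major (IV), Bb major (V), C minor (vi), D diminished (vii°).
D minor (harmonic minor) shares 2: Gm, Bb.
A minor (natural minor) shares 0: none.
Gb major shares 0: none.
The most common triads (2) are shared with D minor.

D minor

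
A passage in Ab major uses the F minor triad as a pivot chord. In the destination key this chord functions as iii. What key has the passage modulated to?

Db major

The numeral iii denotes a minor triad on scale degree 3. With F on degree 3, the tonic of the new key is Db.
Degree 3 carries a minor triad in major keys, so the destination is Db major.
Check: the diatonic triads of Db major are Db (I), Ebm (ii), Fm (iii), Gb (IV), Ab (V), Bbm (vi), Cdim (vii°) — F minor is indeed iii.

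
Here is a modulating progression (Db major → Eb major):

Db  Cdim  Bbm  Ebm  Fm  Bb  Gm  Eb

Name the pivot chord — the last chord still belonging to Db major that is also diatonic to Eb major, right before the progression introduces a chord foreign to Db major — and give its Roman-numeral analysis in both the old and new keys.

Fm — iii in Db major, ii in Eb major

Chords diatonic to Db major: Db, Ebm, Fm, Gb, Ab, Bbm, Cdim.
Reading the progression, the first chord not in that set is Bb, so the modulation leaves Db major there.
The chord immediately before Bb is Fm, which is diatonic to both keys: iii in Db major and ii in Eb major.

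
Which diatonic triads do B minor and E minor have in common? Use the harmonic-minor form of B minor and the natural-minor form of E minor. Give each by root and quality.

Bm, Em, G

Triads in B minor (harmonic minor): Bm (i), C#dim (ii°), Daug (III+), Em (iv), F# (V), G (VI), A#dim (vii°).
Triads in E minor (natural minor): Em (i), F#dim (ii°), G (III), Am (iv), Bm (v), C (VI), D (VII).
Shared triads with their functions: Bm (i in B minor, v in E minor); Em (iv in B minor, i in E minor); G (VI in B minor, III in E minor).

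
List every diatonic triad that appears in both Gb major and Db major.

Triads in Gb major: Gb major (I), Ab minor (ii), Bb minor (iii), Cb major (IV), Db major (V), Eb minor (vi), F diminished (vii°).
Triads in Db major: Db major (I), Eb minor (ii), F minor (iii), Gb major (IV), Ab major (V), Bb minor (vi), C diminished (vii°).
Shared triads with their functions: Gb major (I in Gb major, IV in Db major); Bb minor (iii in Gb major, vi in Db major); Db major (V in Gb major, I in Db major); Eb minor (vi in Gb major, ii in Db major).

Gb, Bbm, Db, Ebm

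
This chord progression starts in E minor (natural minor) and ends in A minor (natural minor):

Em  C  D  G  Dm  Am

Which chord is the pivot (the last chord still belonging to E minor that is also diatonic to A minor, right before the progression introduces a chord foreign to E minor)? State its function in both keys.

Chords diatonic to E minor: Em, F#dim, G, Am, Bm, C, D.
Reading the progression, the first chord not in that set is Dm, so the modulation leaves E minor there.
The chord immediately before Dm is G, which is diatonic to both keys: III in E minor and VII in A minor.

G — III in E minor, VII in A minor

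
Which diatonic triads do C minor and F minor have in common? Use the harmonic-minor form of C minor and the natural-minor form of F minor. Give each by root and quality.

Triads in C minor (harmonic minor): Cm (i), Ddim (ii°), Ebaug (III+), Fm (iv), G (V), Ab (VI), Bdim (vii°).
Triads in F minor (natural minor): Fm (i), Gdim (ii°), Ab (III), Bbm (iv), Cm (v), Db (VI), Eb (VII).
Shared triads with their functions: Cm (i in C minor, v in F minor); Fm (iv in C minor, i in F minor); Ab (VI in C minor, III in F minor).

Cm, Fm, Ab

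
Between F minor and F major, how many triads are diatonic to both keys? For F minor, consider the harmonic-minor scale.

Diatonic triads of F minor (harmonic minor): Fm (i), Gdim (ii°), Abaug (III+), Bbm (iv), C (V), Db (VI), Edim (vii°).
Diatonic triads of F major: F (I), Gm (ii), Am (iii), Bb (IV), C (V), Dm (vi), Edim (vii°).
Matching root and quality in both lists: C, Edim.
That gives 2 common triads.

2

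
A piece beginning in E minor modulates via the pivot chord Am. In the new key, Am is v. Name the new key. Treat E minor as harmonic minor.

D minor

The numeral v denotes a minor triad on scale degree 5. With A on degree 5, the tonic of the new key is D.
Degree 5 carries a minor triad in natural-minor keys, so the destination is D minor.
Check: the diatonic triads of D minor (natural minor) are Dm (i), Edim (ii°), F (III), Gm (iv), Am (v), Bb (VI), C (VII) — Am is indeed v.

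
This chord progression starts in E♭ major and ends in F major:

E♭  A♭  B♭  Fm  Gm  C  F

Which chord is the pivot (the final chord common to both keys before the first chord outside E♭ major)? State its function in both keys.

Chords diatonic to E♭ major: E♭, Fm, Gm, A♭, B♭, Cm, Ddim.
Reading the progression, the first chord not in that set is C, so the modulation leaves E♭ major there.
The chord immediately before C is Gm, which is diatonic to both keys: iii in E♭ major and ii in F major.

Gm — iii in E♭ major, ii in F major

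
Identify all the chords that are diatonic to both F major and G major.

Am, C

Triads in F major: F major (I), G minor (ii), A minor (iii), Bb major (IV), C major (V), D minor (vi), E diminished (vii°).
Triads in G major: G major (I), A minor (ii), B minor (iii), C major (IV), D major (V), E minor (vi), F# diminished (vii°).
Shared triads with their functions: A minor (iii in F major, ii in G major); C major (V in F major, IV in G major).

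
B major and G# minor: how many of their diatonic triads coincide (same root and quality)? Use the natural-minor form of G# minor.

Diatonic triads of B major: B (I), C#m (ii), D#m (iii), E (IV), F# (V), G#m (vi), A#dim (vii°).
Diatonic triads of G# minor (natural minor): G#m (i), A#dim (ii°), B (III), C#m (iv), D#m (v), E (VI), F# (VII).
Matching root and quality in both lists: B, C#m, D#m, E, F#, G#m, A#dim.
That gives 7 common triads.

7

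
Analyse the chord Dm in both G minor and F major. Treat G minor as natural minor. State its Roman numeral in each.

The scale of G minor (natural minor) is G A B♭ C D E♭ F; D is degree 5, and the triad built there (D-F-A) is minor, so it is v.
The scale of F major is F G A B♭ C D E; D is degree 6, and the triad built there (D-F-A) is minor, so it is vi.

v in G minor; vi in F major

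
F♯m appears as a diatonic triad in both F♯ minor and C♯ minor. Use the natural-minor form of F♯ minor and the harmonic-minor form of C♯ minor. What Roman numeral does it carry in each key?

The scale of F♯ minor (natural minor) is F♯ G♯ A B C♯ D E; F♯ is degree 1, and the triad built there (F♯-A-C♯) is minor, so it is i.
The scale of C♯ minor (harmonic minor) is C♯ D♯ E F♯ G♯ A B♯; F♯ is degree 4, and the triad built there (F♯-A-C♯) is minor, so it is iv.

i in F♯ minor; iv in C♯ minor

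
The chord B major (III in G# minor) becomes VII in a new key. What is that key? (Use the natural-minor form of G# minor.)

The numeral VII denotes a major triad on scale degree 7. With B on degree 7, the tonic of the new key is C#.
Degree 7 carries a major triad in natural-minor keys, so the destination is C# minor.
Check: the diatonic triads of C# minor (natural minor) are C#m (i), D#dim (ii°), E (III), F#m (iv), G#m (v), A (VI), B (VII) — B major is indeed VII.

C# minor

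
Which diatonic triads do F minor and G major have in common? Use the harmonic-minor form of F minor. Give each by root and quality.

Triads in F minor (harmonic minor): F minor (i), G diminished (ii°), Ab augmented (III+), Bb minor (iv), C major (V), Db major (VI), E diminished (vii°).
Triads in G major: G major (I), A minor (ii), B minor (iii), C major (IV), D major (V), E minor (vi), F# diminished (vii°).
Shared triads with their functions: C major (V in F minor, IV in G major).

C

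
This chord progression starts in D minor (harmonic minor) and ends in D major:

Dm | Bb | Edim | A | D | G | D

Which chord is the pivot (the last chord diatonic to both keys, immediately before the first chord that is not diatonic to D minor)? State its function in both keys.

Chords diatonic to D minor: Dm, Edim, Faug, Gm, A, Bb, C#dim.
Reading the progression, the first chord not in that set is D, so the modulation leaves D minor there.
The chord immediately before D is A, which is diatonic to both keys: V in D minor and V in D major.

A — V in D minor, V in D major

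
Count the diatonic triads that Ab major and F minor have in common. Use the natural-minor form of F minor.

7

Diatonic triads of Ab major: Ab (I), Bbm (ii), Cm (iii), Db (IV), Eb (V), Fm (vi), Gdim (vii°).
Diatonic triads of F minor (natural minor): Fm (i), Gdim (ii°), Ab (III), Bbm (iv), Cm (v), Db (VI), Eb (VII).
Matching root and quality in both lists: Ab, Bbm, Cm, Db, Eb, Fm, Gdim.
That gives 7 common triads.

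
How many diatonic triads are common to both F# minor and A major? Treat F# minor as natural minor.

Diatonic triads of F# minor (natural minor): F#m (i), G#dim (ii°), A (III), Bm (iv), C#m (v), D (VI), E (VII).
Diatonic triads of A major: A (I), Bm (ii), C#m (iii), D (IV), E (V), F#m (vi), G#dim (vii°).
Matching root and quality in both lists: F#m, G#dim, A, Bm, C#m, D, E.
That gives 7 common triads.

7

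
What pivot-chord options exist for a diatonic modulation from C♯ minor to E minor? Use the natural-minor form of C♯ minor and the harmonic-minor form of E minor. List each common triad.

D♯dim, B

Triads in C♯ minor (natural minor): C♯m (i), D♯dim (ii°), E (III), F♯m (iv), G♯m (v), A (VI), B (VII).
Triads in E minor (harmonic minor): Em (i), F♯dim (ii°), Gaug (III+), Am (iv), B (V), C (VI), D♯dim (vii°).
Shared triads with their functions: D♯dim (ii° in C♯ minor, vii° in E minor); B (VII in C♯ minor, V in E minor).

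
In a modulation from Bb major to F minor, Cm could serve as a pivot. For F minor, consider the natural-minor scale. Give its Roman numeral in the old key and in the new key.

ii in Bb major; v in F minor

The scale of Bb major is Bb C D Eb F G A; C is degree 2, and the triad built there (C-Eb-G) is minor, so it is ii.
The scale of F minor (natural minor) is F G Ab Bb C Db Eb; C is degree 5, and the triad built there (C-Eb-G) is minor, so it is v.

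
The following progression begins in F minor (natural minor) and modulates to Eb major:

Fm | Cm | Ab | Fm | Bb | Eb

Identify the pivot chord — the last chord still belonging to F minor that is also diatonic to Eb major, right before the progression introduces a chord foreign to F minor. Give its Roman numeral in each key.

Fm — i in F minor, ii in Eb major

Chords diatonic to F minor: Fm, Gdim, Ab, Bbm, Cm, Db, Eb.
Reading the progression, the first chord not in that set is Bb, so the modulation leaves F minor there.
The chord immediately before Bb is Fm, which is diatonic to both keys: i in F minor and ii in Eb major.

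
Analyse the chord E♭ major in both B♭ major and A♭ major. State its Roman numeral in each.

IV in B♭ major; V in A♭ major

The scale of B♭ major is B♭ C D E♭ F G A; E♭ is degree 4, and the triad built there (E♭-G-B♭) is major, so it is IV.
The scale of A♭ major is A♭ B♭ C D♭ E♭ F G; E♭ is degree 5, and the triad built there (E♭-G-B♭) is major, so it is V.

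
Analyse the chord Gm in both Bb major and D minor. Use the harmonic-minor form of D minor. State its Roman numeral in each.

vi in Bb major; iv in D minor

The scale of Bb major is Bb C D Eb F G A; G is degree 6, and the triad built there (G-Bb-D) is minor, so it is vi.
The scale of D minor (harmonic minor) is D E F G A Bb C#; G is degree 4, and the triad built there (G-Bb-D) is minor, so it is iv.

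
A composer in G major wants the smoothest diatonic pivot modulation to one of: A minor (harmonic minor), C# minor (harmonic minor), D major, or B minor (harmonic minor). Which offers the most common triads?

D major

Triads of G major: G (I), Am (ii), Bm (iii), C (IV), D (V), Em (vi), F#dim (vii°).
A minor (harmonic minor) shares 1: Am.
C# minor (harmonic minor) shares 0: none.
D major shares 4: G, Bm, D, Em.
B minor (harmonic minor) shares 3: G, Bm, Em.
The most common triads (4) are shared with D major.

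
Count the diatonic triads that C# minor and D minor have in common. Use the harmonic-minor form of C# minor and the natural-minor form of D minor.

Diatonic triads of C# minor (harmonic minor): C#m (i), D#dim (ii°), Eaug (III+), F#m (iv), G# (V), A (VI), B#dim (vii°).
Diatonic triads of D minor (natural minor): Dm (i), Edim (ii°), F (III), Gm (iv), Am (v), Bb (VI), C (VII).
No triad has the same root and quality in both keys.

0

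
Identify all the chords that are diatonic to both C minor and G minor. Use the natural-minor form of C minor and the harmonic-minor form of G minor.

Triads in C minor (natural minor): Cm (i), Ddim (ii°), E♭ (III), Fm (iv), Gm (v), A♭ (VI), B♭ (VII).
Triads in G minor (harmonic minor): Gm (i), Adim (ii°), B♭aug (III+), Cm (iv), D (V), E♭ (VI), F♯dim (vii°).
Shared triads with their functions: Cm (i in C minor, iv in G minor); E♭ (III in C minor, VI in G minor); Gm (v in C minor, i in G minor).

Cm, E♭, Gm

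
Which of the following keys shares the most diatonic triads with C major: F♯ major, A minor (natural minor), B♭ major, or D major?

Triads of C major: C (I), Dm (ii), Em (iii), F (IV), G (V), Am (vi), Bdim (vii°).
F♯ major shares 0: none.
A minor (natural minor) shares 7: C, Dm, Em, F, G, Am, Bdim.
B♭ major shares 2: Dm, F.
D major shares 2: Em, G.
The most common triads (7) are shared with A minor.

A minor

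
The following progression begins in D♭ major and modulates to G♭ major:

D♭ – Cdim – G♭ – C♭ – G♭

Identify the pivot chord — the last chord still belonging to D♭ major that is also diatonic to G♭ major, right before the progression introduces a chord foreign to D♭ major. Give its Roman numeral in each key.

G♭ — IV in D♭ major, I in G♭ major

Chords diatonic to D♭ major: D♭, E♭m, Fm, G♭, A♭, B♭m, Cdim.
Reading the progression, the first chord not in that set is C♭, so the modulation leaves D♭ major there.
The chord immediately before C♭ is G♭, which is diatonic to both keys: IV in D♭ major and I in G♭ major.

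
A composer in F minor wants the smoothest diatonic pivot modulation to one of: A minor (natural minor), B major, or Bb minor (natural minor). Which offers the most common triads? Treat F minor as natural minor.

Triads of F minor (natural minor): F minor (i), G diminished (ii°), Ab major (III), Bb minor (iv), C minor (v), Db major (VI), Eb major (VII).
A minor (natural minor) shares 0: none.
B major shares 0: none.
Bb minor (natural minor) shares 4: Fm, Ab, Bbm, Db.
The most common triads (4) are shared with Bb minor.

Bb minor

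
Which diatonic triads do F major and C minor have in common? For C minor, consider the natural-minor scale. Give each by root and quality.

Gm, B♭

Triads in F major: F (I), Gm (ii), Am (iii), B♭ (IV), C (V), Dm (vi), Edim (vii°).
Triads in C minor (natural minor): Cm (i), Ddim (ii°), E♭ (III), Fm (iv), Gm (v), A♭ (VI), B♭ (VII).
Shared triads with their functions: Gm (ii in F major, v in C minor); B♭ (IV in F major, VII in C minor).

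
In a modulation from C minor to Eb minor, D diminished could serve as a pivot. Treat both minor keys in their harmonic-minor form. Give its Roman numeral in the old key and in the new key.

ii° in C minor; vii° in Eb minor

The scale of C minor (harmonic minor) is C D Eb F G Ab B; D is degree 2, and the triad built there (D-F-Ab) is diminished, so it is ii°.
The scale of Eb minor (harmonic minor) is Eb F Gb Ab Bb Cb D; D is degree 7, and the triad built there (D-F-Ab) is diminished, so it is vii°.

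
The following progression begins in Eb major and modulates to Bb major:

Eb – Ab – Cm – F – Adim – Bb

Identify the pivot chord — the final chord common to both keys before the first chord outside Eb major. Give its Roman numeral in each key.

Chords diatonic to Eb major: Eb, Fm, Gm, Ab, Bb, Cm, Ddim.
Reading the progression, the first chord not in that set is F, so the modulation leaves Eb major there.
The chord immediately before F is Cm, which is diatonic to both keys: vi in Eb major and ii in Bb major.

Cm — vi in Eb major, ii in Bb major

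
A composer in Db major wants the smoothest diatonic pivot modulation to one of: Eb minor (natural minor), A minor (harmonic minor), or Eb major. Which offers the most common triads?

Triads of Db major: Db (I), Ebm (ii), Fm (iii), Gb (IV), Ab (V), Bbm (vi), Cdim (vii°).
Eb minor (natural minor) shares 4: Db, Ebm, Gb, Bbm.
A minor (harmonic minor) shares 0: none.
Eb major shares 2: Fm, Ab.
The most common triads (4) are shared with Eb minor.

Eb minor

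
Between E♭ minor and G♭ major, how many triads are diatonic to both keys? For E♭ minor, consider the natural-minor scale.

Diatonic triads of E♭ minor (natural minor): E♭m (i), Fdim (ii°), G♭ (III), A♭m (iv), B♭m (v), C♭ (VI), D♭ (VII).
Diatonic triads of G♭ major: G♭ (I), A♭m (ii), B♭m (iii), C♭ (IV), D♭ (V), E♭m (vi), Fdim (vii°).
Matching root and quality in both lists: E♭m, Fdim, G♭, A♭m, B♭m, C♭, D♭.
That gives 7 common triads.

7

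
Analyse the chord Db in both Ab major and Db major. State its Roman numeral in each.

The scale of Ab major is Ab Bb C Db Eb F G; Db is degree 4, and the triad built there (Db-F-Ab) is major, so it is IV.
The scale of Db major is Db Eb F Gb Ab Bb C; Db is degree 1, and the triad built there (Db-F-Ab) is major, so it is I.

IV in Ab major; I in Db major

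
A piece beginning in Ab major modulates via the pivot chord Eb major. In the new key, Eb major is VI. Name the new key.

G minor

The numeral VI denotes a major triad on scale degree 6. With Eb on degree 6, the tonic of the new key is G.
Degree 6 carries a major triad in minor keys, so the destination is G minor.
Check: the diatonic triads of G minor (natural minor) are Gm (i), Adim (ii°), Bb (III), Cm (iv), Dm (v), Eb (VI), F (VII) — Eb major is indeed VI.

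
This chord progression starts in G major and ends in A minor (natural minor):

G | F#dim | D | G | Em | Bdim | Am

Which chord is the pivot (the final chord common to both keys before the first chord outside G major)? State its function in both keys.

Em — vi in G major, v in A minor

Chords diatonic to G major: G, Am, Bm, C, D, Em, F#dim.
Reading the progression, the first chord not in that set is Bdim, so the modulation leaves G major there.
The chord immediately before Bdim is Em, which is diatonic to both keys: vi in G major and v in A minor.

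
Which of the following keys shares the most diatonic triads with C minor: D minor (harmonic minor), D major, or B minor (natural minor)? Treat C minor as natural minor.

D minor

Triads of C minor (natural minor): Cm (i), Ddim (ii°), E♭ (III), Fm (iv), Gm (v), A♭ (VI), B♭ (VII).
D minor (harmonic minor) shares 2: Gm, B♭.
D major shares 0: none.
B minor (natural minor) shares 0: none.
The most common triads (2) are shared with D minor.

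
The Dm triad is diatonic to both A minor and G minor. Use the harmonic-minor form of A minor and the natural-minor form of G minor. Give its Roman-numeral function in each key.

iv in A minor; v in G minor

The scale of A minor (harmonic minor) is A B C D E F G#; D is degree 4, and the triad built there (D-F-A) is minor, so it is iv.
The scale of G minor (natural minor) is G A Bb C D Eb F; D is degree 5, and the triad built there (D-F-A) is minor, so it is v.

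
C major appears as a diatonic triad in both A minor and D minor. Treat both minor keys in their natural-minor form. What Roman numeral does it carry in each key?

The scale of A minor (natural minor) is A B C D E F G; C is degree 3, and the triad built there (C-E-G) is major, so it is III.
The scale of D minor (natural minor) is D E F G A Bb C; C is degree 7, and the triad built there (C-E-G) is major, so it is VII.

III in A minor; VII in D minor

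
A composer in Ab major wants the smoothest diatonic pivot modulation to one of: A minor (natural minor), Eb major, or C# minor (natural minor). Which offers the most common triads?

Triads of Ab major: Ab major (I), Bb minor (ii), C minor (iii), Db major (IV), Eb major (V), F minor (vi), G diminished (vii°).
A minor (natural minor) shares 0: none.
Eb major shares 4: Ab, Cm, Eb, Fm.
C# minor (natural minor) shares 0: none.
The most common triads (4) are shared with Eb major.

Eb major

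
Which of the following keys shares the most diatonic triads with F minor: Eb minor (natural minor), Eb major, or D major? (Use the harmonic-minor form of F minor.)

Triads of F minor (harmonic minor): F minor (i), G diminished (ii°), Ab augmented (III+), Bb minor (iv), C major (V), Db major (VI), E diminished (vii°).
Eb minor (natural minor) shares 2: Bbm, Db.
Eb major shares 1: Fm.
D major shares 0: none.
The most common triads (2) are shared with Eb minor.

Eb minor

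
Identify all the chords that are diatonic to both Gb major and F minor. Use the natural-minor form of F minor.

Bbm, Db

Triads in Gb major: Gb major (I), Ab minor (ii), Bb minor (iii), Cb major (IV), Db major (V), Eb minor (vi), F diminished (vii°).
Triads in F minor (natural minor): F minor (i), G diminished (ii°), Ab major (III), Bb minor (iv), C minor (v), Db major (VI), Eb major (VII).
Shared triads with their functions: Bb minor (iii in Gb major, iv in F minor); Db major (V in Gb major, VI in F minor).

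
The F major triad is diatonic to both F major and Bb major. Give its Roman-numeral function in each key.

I in F major; V in Bb major

The scale of F major is F G A Bb C D E; F is degree 1, and the triad built there (F-A-C) is major, so it is I.
The scale of Bb major is Bb C D Eb F G A; F is degree 5, and the triad built there (F-A-C) is major, so it is V.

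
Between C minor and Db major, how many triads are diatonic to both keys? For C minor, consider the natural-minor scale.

Diatonic triads of C minor (natural minor): Cm (i), Ddim (ii°), Eb (III), Fm (iv), Gm (v), Ab (VI), Bb (VII).
Diatonic triads of Db major: Db (I), Ebm (ii), Fm (iii), Gb (IV), Ab (V), Bbm (vi), Cdim (vii°).
Matching root and quality in both lists: Fm, Ab.
That gives 2 common triads.

2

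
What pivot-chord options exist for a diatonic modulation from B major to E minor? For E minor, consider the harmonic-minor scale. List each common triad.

Triads in B major: B major (I), C# minor (ii), D# minor (iii), E major (IV), F# major (V), G# minor (vi), A# diminished (vii°).
Triads in E minor (harmonic minor): E minor (i), F# diminished (ii°), G augmented (III+), A minor (iv), B major (V), C major (VI), D# diminished (vii°).
Shared triads with their functions: B major (I in B major, V in E minor).

B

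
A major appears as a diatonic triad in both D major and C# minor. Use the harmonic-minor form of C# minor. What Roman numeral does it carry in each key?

V in D major; VI in C# minor

The scale of D major is D E F# G A B C#; A is degree 5, and the triad built there (A-C#-E) is major, so it is V.
The scale of C# minor (harmonic minor) is C# D# E F# G# A B#; A is degree 6, and the triad built there (A-C#-E) is major, so it is VI.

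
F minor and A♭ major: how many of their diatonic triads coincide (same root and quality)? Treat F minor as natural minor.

7

Diatonic triads of F minor (natural minor): Fm (i), Gdim (ii°), A♭ (III), B♭m (iv), Cm (v), D♭ (VI), E♭ (VII).
Diatonic triads of A♭ major: A♭ (I), B♭m (ii), Cm (iii), D♭ (IV), E♭ (V), Fm (vi), Gdim (vii°).
Matching root and quality in both lists: Fm, Gdim, A♭, B♭m, Cm, D♭, E♭.
That gives 7 common triads.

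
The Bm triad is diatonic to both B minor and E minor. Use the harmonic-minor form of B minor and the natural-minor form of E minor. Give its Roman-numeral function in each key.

i in B minor; v in E minor

The scale of B minor (harmonic minor) is B C# D E F# G A#; B is degree 1, and the triad built there (B-D-F#) is minor, so it is i.
The scale of E minor (natural minor) is E F# G A B C D; B is degree 5, and the triad built there (B-D-F#) is minor, so it is v.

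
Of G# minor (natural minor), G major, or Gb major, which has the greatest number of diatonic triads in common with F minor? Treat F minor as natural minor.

Gb major

Triads of F minor (natural minor): Fm (i), Gdim (ii°), Ab (III), Bbm (iv), Cm (v), Db (VI), Eb (VII).
G# minor (natural minor) shares 0: none.
G major shares 0: none.
Gb major shares 2: Bbm, Db.
The most common triads (2) are shared with Gb major.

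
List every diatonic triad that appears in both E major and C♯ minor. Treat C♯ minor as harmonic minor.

Triads in E major: E (I), F♯m (ii), G♯m (iii), A (IV), B (V), C♯m (vi), D♯dim (vii°).
Triads in C♯ minor (harmonic minor): C♯m (i), D♯dim (ii°), Eaug (III+), F♯m (iv), G♯ (V), A (VI), B♯dim (vii°).
Shared triads with their functions: F♯m (ii in E major, iv in C♯ minor); A (IV in E major, VI in C♯ minor); C♯m (vi in E major, i in C♯ minor); D♯dim (vii° in E major, ii° in C♯ minor).

F♯m, A, C♯m, D♯dim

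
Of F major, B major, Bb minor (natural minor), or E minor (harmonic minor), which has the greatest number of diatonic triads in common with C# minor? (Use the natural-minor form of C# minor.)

B major

Triads of C# minor (natural minor): C#m (i), D#dim (ii°), E (III), F#m (iv), G#m (v), A (VI), B (VII).
F major shares 0: none.
B major shares 4: C#m, E, G#m, B.
Bb minor (natural minor) shares 0: none.
E minor (harmonic minor) shares 2: D#dim, B.
The most common triads (4) are shared with B major.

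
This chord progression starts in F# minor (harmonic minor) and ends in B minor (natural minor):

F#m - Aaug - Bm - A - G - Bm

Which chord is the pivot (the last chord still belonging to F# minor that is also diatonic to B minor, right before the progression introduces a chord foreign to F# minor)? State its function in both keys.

Chords diatonic to F# minor: F#m, G#dim, Aaug, Bm, C#, D, E#dim.
Reading the progression, the first chord not in that set is A, so the modulation leaves F# minor there.
The chord immediately before A is Bm, which is diatonic to both keys: iv in F# minor and i in B minor.

Bm — iv in F# minor, i in B minor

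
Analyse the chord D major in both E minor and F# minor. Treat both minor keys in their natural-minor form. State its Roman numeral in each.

The scale of E minor (natural minor) is E F# G A B C D; D is degree 7, and the triad built there (D-F#-A) is major, so it is VII.
The scale of F# minor (natural minor) is F# G# A B C# D E; D is degree 6, and the triad built there (D-F#-A) is major, so it is VI.

VII in E minor; VI in F# minor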